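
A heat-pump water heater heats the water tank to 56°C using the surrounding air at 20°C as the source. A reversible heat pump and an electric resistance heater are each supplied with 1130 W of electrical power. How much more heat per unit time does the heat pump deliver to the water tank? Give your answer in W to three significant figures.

In absolute terms T_C = 293.15 K and T_H = 329.15 K, so ΔT = 36.00 K.
COP_Carnot = T_H/ΔT = 329.15/36.00 = 9.143.
The heat pump delivers Q̇_H = COP × Ẇ = 10330 W; the resistance heater delivers Ẇ = 1130 W.
Extra = (COP − 1)·Ẇ = 9202 W.

9200 W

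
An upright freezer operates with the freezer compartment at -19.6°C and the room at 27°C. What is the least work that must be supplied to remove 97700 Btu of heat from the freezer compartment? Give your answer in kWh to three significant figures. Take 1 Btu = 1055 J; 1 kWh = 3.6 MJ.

5.26 kWh

In absolute terms T_C = 253.55 K and T_H = 300.15 K, so ΔT = 46.60 K.
The reversible limit is COP_R = T_C/ΔT = 5.441, so W_min = Q_C/COP = Q_C·ΔT/T_C.
W_min = 97700 × 46.60/253.55 = 17960 Btu = 5.262 kWh.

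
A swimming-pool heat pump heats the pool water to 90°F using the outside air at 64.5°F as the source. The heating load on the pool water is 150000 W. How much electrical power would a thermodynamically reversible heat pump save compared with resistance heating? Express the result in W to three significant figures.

In absolute terms T_C = 291.21 K and T_H = 305.37 K, so ΔT = 14.17 K.
COP_Carnot = T_H/ΔT = 305.37/14.17 = 21.56.
Resistance heating needs Ẇ_res = Q̇_H = 150000 W; the reversible heat pump needs only Ẇ_hp = Q̇_H/COP = 6959 W.
Saving = 150000 − 6959 = 143000 W.

143000 W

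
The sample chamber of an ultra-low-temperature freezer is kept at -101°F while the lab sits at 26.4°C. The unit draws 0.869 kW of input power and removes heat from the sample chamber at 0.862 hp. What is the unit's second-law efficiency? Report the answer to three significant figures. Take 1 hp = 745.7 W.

Converting, Q̇_C = 0.8620 hp = 0.6428 kW, so COP_actual = Q̇_C/Ẇ = 0.6428/0.8690 = 0.7397.
In absolute terms T_C = 199.26 K and T_H = 299.55 K, so ΔT = 100.3 K.
COP_Carnot = T_C/ΔT = 199.26/100.3 = 1.987.
η_II = COP_actual/COP_Carnot = 0.7397/1.987 = 0.3723.

0.372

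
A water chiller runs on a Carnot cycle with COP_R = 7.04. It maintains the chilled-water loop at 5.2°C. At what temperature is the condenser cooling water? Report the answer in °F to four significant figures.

COP_R = T_C/(T_H − T_C) gives T_H − T_C = T_C/COP.
With T_C = 278.35 K, T_H = 278.35 × (1 + 1/7.04) = 317.89 K.
Converting, 317.89 K = 112.53°F.

112.5 °F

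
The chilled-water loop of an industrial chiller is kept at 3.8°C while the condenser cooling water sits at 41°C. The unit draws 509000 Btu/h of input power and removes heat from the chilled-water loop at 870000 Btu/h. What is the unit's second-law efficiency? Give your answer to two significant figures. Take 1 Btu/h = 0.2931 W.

COP_actual = Q̇_C/Ẇ = 870000/509000 = 1.709.
In absolute terms T_C = 276.95 K and T_H = 314.15 K, so ΔT = 37.20 K.
COP_Carnot = T_C/ΔT = 276.95/37.20 = 7.445.
η_II = COP_actual/COP_Carnot = 1.709/7.445 = 0.2296.

0.23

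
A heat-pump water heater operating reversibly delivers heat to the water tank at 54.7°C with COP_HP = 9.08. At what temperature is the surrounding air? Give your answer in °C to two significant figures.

19 °C

COP_HP = T_H/(T_H − T_C) gives T_H − T_C = T_H/COP.
With T_H = 327.85 K, T_C = 327.85 × (1 − 1/9.08) = 291.74 K.
Converting, 291.74 K = 18.59°C.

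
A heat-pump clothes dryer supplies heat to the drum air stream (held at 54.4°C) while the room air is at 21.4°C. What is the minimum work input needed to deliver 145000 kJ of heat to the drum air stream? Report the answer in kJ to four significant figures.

14610 kJ

In absolute terms T_C = 294.55 K and T_H = 327.55 K, so ΔT = 33.00 K.
The reversible limit is COP_HP = T_H/ΔT = 9.926, so W_min = Q_H/COP = Q_H·ΔT/T_H.
W_min = 145000 × 33.00/327.55 = 14610 kJ.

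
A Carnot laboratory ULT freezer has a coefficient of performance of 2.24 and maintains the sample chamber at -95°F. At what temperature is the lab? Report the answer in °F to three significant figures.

67.8 °F

COP_R = T_C/(T_H − T_C) gives T_H − T_C = T_C/COP.
With T_C = 202.59 K, T_H = 202.59 × (1 + 1/2.24) = 293.04 K.
Converting, 293.04 K = 67.80°F.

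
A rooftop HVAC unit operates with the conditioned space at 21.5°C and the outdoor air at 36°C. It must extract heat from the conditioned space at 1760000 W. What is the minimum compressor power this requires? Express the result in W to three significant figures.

86600 W

In absolute terms T_C = 294.65 K and T_H = 309.15 K, so ΔT = 14.50 K.
COP_Carnot = T_C/ΔT = 294.65/14.50 = 20.32.
Ẇ_min = Q̇/COP_Carnot = 1760000/20.32 = 86610 W.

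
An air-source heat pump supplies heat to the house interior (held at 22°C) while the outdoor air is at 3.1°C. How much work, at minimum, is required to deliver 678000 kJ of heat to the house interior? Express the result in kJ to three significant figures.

In absolute terms T_C = 276.25 K and T_H = 295.15 K, so ΔT = 18.90 K.
The reversible limit is COP_HP = T_H/ΔT = 15.62, so W_min = Q_H/COP = Q_H·ΔT/T_H.
W_min = 678000 × 18.90/295.15 = 43420 kJ.

43400 kJ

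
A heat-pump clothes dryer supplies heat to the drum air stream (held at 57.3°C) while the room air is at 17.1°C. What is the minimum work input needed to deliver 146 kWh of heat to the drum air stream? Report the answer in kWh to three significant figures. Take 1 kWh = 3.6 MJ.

17.8 kWh

In absolute terms T_C = 290.25 K and T_H = 330.45 K, so ΔT = 40.20 K.
The reversible limit is COP_HP = T_H/ΔT = 8.220, so W_min = Q_H/COP = Q_H·ΔT/T_H.
W_min = 146.0 × 40.20/330.45 = 17.76 kWh.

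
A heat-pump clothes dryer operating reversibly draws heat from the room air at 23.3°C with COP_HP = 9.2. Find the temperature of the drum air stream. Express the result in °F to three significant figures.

COP_HP = T_H/(T_H − T_C) rearranges to T_H = COP·T_C/(COP − 1).
With T_C = 296.45 K, T_H = 9.2 × 296.45/8.200 = 332.60 K.
Converting, 332.60 K = 139.01°F.

139 °F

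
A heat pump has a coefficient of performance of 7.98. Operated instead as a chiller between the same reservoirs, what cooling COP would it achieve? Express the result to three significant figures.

Since Q_H = Q_C + W for any cycle, COP_R = Q_C/W = Q_H/W − 1.
COP_R = 7.98 − 1 = 6.98.

6.98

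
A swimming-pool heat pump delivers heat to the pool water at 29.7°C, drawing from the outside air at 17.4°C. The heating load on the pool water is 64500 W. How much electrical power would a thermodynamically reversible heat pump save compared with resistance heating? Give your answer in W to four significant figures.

61880 W

In absolute terms T_C = 290.55 K and T_H = 302.85 K, so ΔT = 12.30 K.
COP_Carnot = T_H/ΔT = 302.85/12.30 = 24.62.
Resistance heating needs Ẇ_res = Q̇_H = 64500 W; the reversible heat pump needs only Ẇ_hp = Q̇_H/COP = 2620 W.
Saving = 64500 − 2620 = 61880 W.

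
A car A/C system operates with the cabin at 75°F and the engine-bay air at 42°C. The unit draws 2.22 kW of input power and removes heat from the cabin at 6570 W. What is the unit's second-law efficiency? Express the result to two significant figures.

0.18

Converting, Q̇_C = 6570 W = 6.570 kW, so COP_actual = Q̇_C/Ẇ = 6.570/2.220 = 2.959.
In absolute terms T_C = 297.04 K and T_H = 315.15 K, so ΔT = 18.11 K.
COP_Carnot = T_C/ΔT = 297.04/18.11 = 16.40.
η_II = COP_actual/COP_Carnot = 2.959/16.40 = 0.1804.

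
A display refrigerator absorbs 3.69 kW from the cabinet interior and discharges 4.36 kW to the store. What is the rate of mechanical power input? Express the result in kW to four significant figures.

0.6700 kW

For a cyclic device the first law requires Q̇_H = Q̇_C + Ẇ.
Ẇ = Q̇_H − Q̇_C = 0.6700 kW.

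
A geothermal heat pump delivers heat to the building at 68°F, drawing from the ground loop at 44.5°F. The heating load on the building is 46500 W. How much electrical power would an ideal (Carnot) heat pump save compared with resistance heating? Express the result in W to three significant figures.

In absolute terms T_C = 280.09 K and T_H = 293.15 K, so ΔT = 13.06 K.
COP_Carnot = T_H/ΔT = 293.15/13.06 = 22.45.
Resistance heating needs Ẇ_res = Q̇_H = 46500 W; the reversible heat pump needs only Ẇ_hp = Q̇_H/COP = 2071 W.
Saving = 46500 − 2071 = 44430 W.

44400 W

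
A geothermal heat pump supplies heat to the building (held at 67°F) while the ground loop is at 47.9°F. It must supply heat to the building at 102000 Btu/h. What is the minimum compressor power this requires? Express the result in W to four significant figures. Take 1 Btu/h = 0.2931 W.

In absolute terms T_C = 281.98 K and T_H = 292.59 K, so ΔT = 10.61 K.
COP_Carnot = T_H/ΔT = 292.59/10.61 = 27.57.
Ẇ_min = Q̇/COP_Carnot = 102000/27.57 = 3699 Btu/h = 1084 W.

1084 W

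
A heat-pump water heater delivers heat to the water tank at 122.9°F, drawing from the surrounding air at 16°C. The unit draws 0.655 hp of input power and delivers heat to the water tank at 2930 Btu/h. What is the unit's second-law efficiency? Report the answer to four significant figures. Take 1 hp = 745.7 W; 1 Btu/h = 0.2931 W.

0.1874

Converting, Q̇_H = 2930 Btu/h = 1.152 hp, so COP_actual = Q̇_H/Ẇ = 1.152/0.6550 = 1.758.
In absolute terms T_C = 289.15 K and T_H = 323.65 K, so ΔT = 34.50 K.
COP_Carnot = T_H/ΔT = 323.65/34.50 = 9.381.
η_II = COP_actual/COP_Carnot = 1.758/9.381 = 0.1874.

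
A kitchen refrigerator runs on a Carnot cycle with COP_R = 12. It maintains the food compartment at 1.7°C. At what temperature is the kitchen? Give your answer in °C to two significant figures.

25 °C

COP_R = T_C/(T_H − T_C) gives T_H − T_C = T_C/COP.
With T_C = 274.85 K, T_H = 274.85 × (1 + 1/12) = 297.75 K.
Converting, 297.75 K = 24.60°C.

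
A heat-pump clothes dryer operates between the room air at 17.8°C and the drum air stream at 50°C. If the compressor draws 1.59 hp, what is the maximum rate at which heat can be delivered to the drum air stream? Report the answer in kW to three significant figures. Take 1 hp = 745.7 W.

11.9 kW

In absolute terms T_C = 290.95 K and T_H = 323.15 K, so ΔT = 32.20 K.
COP_Carnot = T_H/ΔT = 323.15/32.20 = 10.04.
Q̇_max = COP_Carnot × Ẇ = 10.04 × 1.590 hp = 15.96 hp = 11.90 kW.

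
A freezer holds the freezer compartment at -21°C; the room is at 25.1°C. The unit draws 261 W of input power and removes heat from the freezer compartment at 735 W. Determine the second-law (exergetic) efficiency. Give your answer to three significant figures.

0.515

COP_actual = Q̇_C/Ẇ = 735.0/261.0 = 2.816.
In absolute terms T_C = 252.15 K and T_H = 298.25 K, so ΔT = 46.10 K.
COP_Carnot = T_C/ΔT = 252.15/46.10 = 5.470.
η_II = COP_actual/COP_Carnot = 2.816/5.470 = 0.5149.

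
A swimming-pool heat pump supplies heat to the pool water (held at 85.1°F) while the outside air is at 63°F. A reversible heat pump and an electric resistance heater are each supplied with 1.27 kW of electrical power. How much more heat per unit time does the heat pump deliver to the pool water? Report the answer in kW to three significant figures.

30.0 kW

In absolute terms T_C = 290.37 K and T_H = 302.65 K, so ΔT = 12.28 K.
COP_Carnot = T_H/ΔT = 302.65/12.28 = 24.65.
The heat pump delivers Q̇_H = COP × Ẇ = 31.31 kW; the resistance heater delivers Ẇ = 1.270 kW.
Extra = (COP − 1)·Ẇ = 30.04 kW.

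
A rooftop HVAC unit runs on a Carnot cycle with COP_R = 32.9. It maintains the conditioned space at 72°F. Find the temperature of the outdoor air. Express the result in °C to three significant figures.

COP_R = T_C/(T_H − T_C) gives T_H − T_C = T_C/COP.
With T_C = 295.37 K, T_H = 295.37 × (1 + 1/32.9) = 304.35 K.
Converting, 304.35 K = 31.20°C.

31.2 °C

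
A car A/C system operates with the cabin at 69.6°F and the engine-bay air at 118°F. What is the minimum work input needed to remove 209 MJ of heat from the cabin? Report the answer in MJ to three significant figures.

19.1 MJ

In absolute terms T_C = 294.04 K and T_H = 320.93 K, so ΔT = 26.89 K.
The reversible limit is COP_R = T_C/ΔT = 10.94, so W_min = Q_C/COP = Q_C·ΔT/T_C.
W_min = 209.0 × 26.89/294.04 = 19.11 MJ.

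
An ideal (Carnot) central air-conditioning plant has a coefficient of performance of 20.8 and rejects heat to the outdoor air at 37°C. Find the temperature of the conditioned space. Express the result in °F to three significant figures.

For a Carnot refrigerator COP_R = T_C/(T_H − T_C), so T_C = COP·T_H/(1 + COP).
With T_H = 310.15 K, T_C = 20.8 × 310.15/21.80 = 295.92 K.
Converting, 295.92 K = 72.99°F.

73.0 °F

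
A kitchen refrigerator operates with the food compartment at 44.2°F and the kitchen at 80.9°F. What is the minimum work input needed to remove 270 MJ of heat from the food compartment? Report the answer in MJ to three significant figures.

19.7 MJ

In absolute terms T_C = 279.93 K and T_H = 300.32 K, so ΔT = 20.39 K.
The reversible limit is COP_R = T_C/ΔT = 13.73, so W_min = Q_C/COP = Q_C·ΔT/T_C.
W_min = 270.0 × 20.39/279.93 = 19.67 MJ.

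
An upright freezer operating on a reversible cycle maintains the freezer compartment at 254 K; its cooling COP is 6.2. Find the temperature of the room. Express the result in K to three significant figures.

COP_R = T_C/(T_H − T_C) gives T_H − T_C = T_C/COP.
With T_C = 254.00 K, T_H = 254.00 × (1 + 1/6.2) = 294.97 K.

295 K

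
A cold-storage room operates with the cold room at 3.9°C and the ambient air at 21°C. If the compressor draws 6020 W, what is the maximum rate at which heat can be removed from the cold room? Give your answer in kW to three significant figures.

97.5 kW

In absolute terms T_C = 277.05 K and T_H = 294.15 K, so ΔT = 17.10 K.
COP_Carnot = T_C/ΔT = 277.05/17.10 = 16.20.
Q̇_max = COP_Carnot × Ẇ = 16.20 × 6020 W = 97530 W = 97.53 kW.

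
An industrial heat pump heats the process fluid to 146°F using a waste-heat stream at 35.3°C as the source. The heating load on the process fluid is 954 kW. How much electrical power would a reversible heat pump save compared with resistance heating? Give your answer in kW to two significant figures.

870 kW

In absolute terms T_C = 308.45 K and T_H = 336.48 K, so ΔT = 28.03 K.
COP_Carnot = T_H/ΔT = 336.48/28.03 = 12.00.
Resistance heating needs Ẇ_res = Q̇_H = 954.0 kW; the reversible heat pump needs only Ẇ_hp = Q̇_H/COP = 79.48 kW.
Saving = 954.0 − 79.48 = 874.5 kW.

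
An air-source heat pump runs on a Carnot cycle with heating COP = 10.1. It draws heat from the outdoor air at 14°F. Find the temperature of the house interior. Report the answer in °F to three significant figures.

66.1 °F

COP_HP = T_H/(T_H − T_C) rearranges to T_H = COP·T_C/(COP − 1).
With T_C = 263.15 K, T_H = 10.1 × 263.15/9.100 = 292.07 K.
Converting, 292.07 K = 66.05°F.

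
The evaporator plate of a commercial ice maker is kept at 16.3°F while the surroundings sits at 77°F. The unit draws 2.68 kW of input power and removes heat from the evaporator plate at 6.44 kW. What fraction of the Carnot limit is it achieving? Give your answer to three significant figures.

COP_actual = Q̇_C/Ẇ = 6.440/2.680 = 2.403.
In absolute terms T_C = 264.43 K and T_H = 298.15 K, so ΔT = 33.72 K.
COP_Carnot = T_C/ΔT = 264.43/33.72 = 7.841.
η_II = COP_actual/COP_Carnot = 2.403/7.841 = 0.3065.

0.306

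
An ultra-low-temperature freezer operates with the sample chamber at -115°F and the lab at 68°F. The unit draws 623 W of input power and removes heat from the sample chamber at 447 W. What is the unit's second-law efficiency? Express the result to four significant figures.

COP_actual = Q̇_C/Ẇ = 447.0/623.0 = 0.7175.
In absolute terms T_C = 191.48 K and T_H = 293.15 K, so ΔT = 101.7 K.
COP_Carnot = T_C/ΔT = 191.48/101.7 = 1.883.
η_II = COP_actual/COP_Carnot = 0.7175/1.883 = 0.3809.

0.3809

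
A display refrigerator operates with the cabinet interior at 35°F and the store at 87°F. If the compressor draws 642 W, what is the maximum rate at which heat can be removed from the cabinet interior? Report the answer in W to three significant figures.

In absolute terms T_C = 274.82 K and T_H = 303.71 K, so ΔT = 28.89 K.
COP_Carnot = T_C/ΔT = 274.82/28.89 = 9.513.
Q̇_max = COP_Carnot × Ẇ = 9.513 × 642.0 W = 6107 W.

6110 W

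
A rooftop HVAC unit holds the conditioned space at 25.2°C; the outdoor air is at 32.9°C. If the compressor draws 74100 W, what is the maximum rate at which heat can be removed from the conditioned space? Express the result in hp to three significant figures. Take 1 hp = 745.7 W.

3850 hp

In absolute terms T_C = 298.35 K and T_H = 306.05 K, so ΔT = 7.700 K.
COP_Carnot = T_C/ΔT = 298.35/7.700 = 38.75.
Q̇_max = COP_Carnot × Ẇ = 38.75 × 74100 W = 2871000 W = 3850 hp.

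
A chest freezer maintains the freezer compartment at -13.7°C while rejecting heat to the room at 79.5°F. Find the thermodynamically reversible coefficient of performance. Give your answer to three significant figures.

6.47

In absolute terms T_C = 259.45 K and T_H = 299.54 K, so ΔT = 40.09 K.
For a reversible cycle, COP_Carnot = T_C/ΔT = 259.45/40.09 = 6.472.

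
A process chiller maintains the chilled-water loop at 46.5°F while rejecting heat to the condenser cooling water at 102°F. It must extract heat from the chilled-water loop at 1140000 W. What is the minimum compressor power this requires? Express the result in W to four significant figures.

In absolute terms T_C = 281.21 K and T_H = 312.04 K, so ΔT = 30.83 K.
COP_Carnot = T_C/ΔT = 281.21/30.83 = 9.120.
Ẇ_min = Q̇/COP_Carnot = 1140000/9.120 = 125000 W.

125000 W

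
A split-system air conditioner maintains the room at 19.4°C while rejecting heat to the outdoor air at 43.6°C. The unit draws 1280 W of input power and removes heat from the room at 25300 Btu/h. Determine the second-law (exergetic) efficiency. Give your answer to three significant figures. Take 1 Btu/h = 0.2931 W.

0.479

Converting, Q̇_C = 25300 Btu/h = 7415 W, so COP_actual = Q̇_C/Ẇ = 7415/1280 = 5.793.
In absolute terms T_C = 292.55 K and T_H = 316.75 K, so ΔT = 24.20 K.
COP_Carnot = T_C/ΔT = 292.55/24.20 = 12.09.
η_II = COP_actual/COP_Carnot = 5.793/12.09 = 0.4792.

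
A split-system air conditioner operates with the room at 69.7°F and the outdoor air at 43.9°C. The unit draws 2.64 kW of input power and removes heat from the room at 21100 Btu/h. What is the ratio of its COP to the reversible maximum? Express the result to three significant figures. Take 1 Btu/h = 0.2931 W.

Converting, Q̇_C = 21100 Btu/h = 6.184 kW, so COP_actual = Q̇_C/Ẇ = 6.184/2.640 = 2.343.
In absolute terms T_C = 294.09 K and T_H = 317.05 K, so ΔT = 22.96 K.
COP_Carnot = T_C/ΔT = 294.09/22.96 = 12.81.
η_II = COP_actual/COP_Carnot = 2.343/12.81 = 0.1829.

0.183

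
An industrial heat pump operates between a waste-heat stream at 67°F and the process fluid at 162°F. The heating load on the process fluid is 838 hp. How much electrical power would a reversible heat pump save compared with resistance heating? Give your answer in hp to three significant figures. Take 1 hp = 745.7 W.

In absolute terms T_C = 292.59 K and T_H = 345.37 K, so ΔT = 52.78 K.
COP_Carnot = T_H/ΔT = 345.37/52.78 = 6.544.
Resistance heating needs Ẇ_res = Q̇_H = 838.0 hp; the reversible heat pump needs only Ẇ_hp = Q̇_H/COP = 128.1 hp.
Saving = 838.0 − 128.1 = 709.9 hp.

710 hp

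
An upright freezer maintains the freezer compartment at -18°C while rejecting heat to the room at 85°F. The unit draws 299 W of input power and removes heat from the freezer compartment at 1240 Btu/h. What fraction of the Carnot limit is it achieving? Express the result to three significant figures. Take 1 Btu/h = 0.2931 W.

Converting, Q̇_C = 1240 Btu/h = 363.4 W, so COP_actual = Q̇_C/Ẇ = 363.4/299.0 = 1.216.
In absolute terms T_C = 255.15 K and T_H = 302.59 K, so ΔT = 47.44 K.
COP_Carnot = T_C/ΔT = 255.15/47.44 = 5.378.
η_II = COP_actual/COP_Carnot = 1.216/5.378 = 0.2260.

0.226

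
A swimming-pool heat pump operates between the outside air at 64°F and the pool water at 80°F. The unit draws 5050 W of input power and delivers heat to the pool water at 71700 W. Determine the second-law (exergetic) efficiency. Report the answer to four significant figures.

0.4209

COP_actual = Q̇_H/Ẇ = 71700/5050 = 14.20.
In absolute terms T_C = 290.93 K and T_H = 299.82 K, so ΔT = 8.889 K.
COP_Carnot = T_H/ΔT = 299.82/8.889 = 33.73.
η_II = COP_actual/COP_Carnot = 14.20/33.73 = 0.4209.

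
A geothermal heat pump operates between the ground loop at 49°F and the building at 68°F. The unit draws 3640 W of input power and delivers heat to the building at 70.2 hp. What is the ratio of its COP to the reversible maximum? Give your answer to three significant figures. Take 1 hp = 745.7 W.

0.518

Converting, Q̇_H = 70.20 hp = 52350 W, so COP_actual = Q̇_H/Ẇ = 52350/3640 = 14.38.
In absolute terms T_C = 282.59 K and T_H = 293.15 K, so ΔT = 10.56 K.
COP_Carnot = T_H/ΔT = 293.15/10.56 = 27.77.
η_II = COP_actual/COP_Carnot = 14.38/27.77 = 0.5178.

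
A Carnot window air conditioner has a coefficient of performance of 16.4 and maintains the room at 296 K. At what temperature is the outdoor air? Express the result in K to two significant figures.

310 K

COP_R = T_C/(T_H − T_C) gives T_H − T_C = T_C/COP.
With T_C = 296.00 K, T_H = 296.00 × (1 + 1/16.4) = 314.05 K.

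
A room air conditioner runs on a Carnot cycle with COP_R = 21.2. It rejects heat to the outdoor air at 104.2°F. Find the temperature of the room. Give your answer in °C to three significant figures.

26.0 °C

For a Carnot refrigerator COP_R = T_C/(T_H − T_C), so T_C = COP·T_H/(1 + COP).
With T_H = 313.26 K, T_C = 21.2 × 313.26/22.20 = 299.15 K.
Converting, 299.15 K = 26.00°C.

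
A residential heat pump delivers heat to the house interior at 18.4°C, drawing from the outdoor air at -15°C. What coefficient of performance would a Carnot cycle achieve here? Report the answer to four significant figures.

8.729

In absolute terms T_C = 258.15 K and T_H = 291.55 K, so ΔT = 33.40 K.
For a reversible cycle, COP_Carnot = T_H/ΔT = 291.55/33.40 = 8.729.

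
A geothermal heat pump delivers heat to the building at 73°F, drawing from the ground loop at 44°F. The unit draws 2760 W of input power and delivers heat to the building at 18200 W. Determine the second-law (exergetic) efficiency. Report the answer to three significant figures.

0.359

COP_actual = Q̇_H/Ẇ = 18200/2760 = 6.594.
In absolute terms T_C = 279.82 K and T_H = 295.93 K, so ΔT = 16.11 K.
COP_Carnot = T_H/ΔT = 295.93/16.11 = 18.37.
η_II = COP_actual/COP_Carnot = 6.594/18.37 = 0.3590.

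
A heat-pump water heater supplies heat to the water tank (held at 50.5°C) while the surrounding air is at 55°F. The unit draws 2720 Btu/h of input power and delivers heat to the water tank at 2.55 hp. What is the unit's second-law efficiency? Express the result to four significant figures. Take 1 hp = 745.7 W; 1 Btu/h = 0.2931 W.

0.2780

Converting, Q̇_H = 2.550 hp = 6488 Btu/h, so COP_actual = Q̇_H/Ẇ = 6488/2720 = 2.385.
In absolute terms T_C = 285.93 K and T_H = 323.65 K, so ΔT = 37.72 K.
COP_Carnot = T_H/ΔT = 323.65/37.72 = 8.580.
η_II = COP_actual/COP_Carnot = 2.385/8.580 = 0.2780.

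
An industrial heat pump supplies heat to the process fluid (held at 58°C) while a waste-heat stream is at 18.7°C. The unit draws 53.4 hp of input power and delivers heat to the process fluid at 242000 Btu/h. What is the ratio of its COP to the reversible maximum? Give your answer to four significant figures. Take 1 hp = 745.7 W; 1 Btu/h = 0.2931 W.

0.2114

Converting, Q̇_H = 242000 Btu/h = 95.12 hp, so COP_actual = Q̇_H/Ẇ = 95.12/53.40 = 1.781.
In absolute terms T_C = 291.85 K and T_H = 331.15 K, so ΔT = 39.30 K.
COP_Carnot = T_H/ΔT = 331.15/39.30 = 8.426.
η_II = COP_actual/COP_Carnot = 1.781/8.426 = 0.2114.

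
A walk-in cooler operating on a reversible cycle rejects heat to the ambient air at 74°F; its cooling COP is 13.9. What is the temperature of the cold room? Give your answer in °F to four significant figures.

For a Carnot refrigerator COP_R = T_C/(T_H − T_C), so T_C = COP·T_H/(1 + COP).
With T_H = 296.48 K, T_C = 13.9 × 296.48/14.90 = 276.59 K.
Converting, 276.59 K = 38.18°F.

38.18 °F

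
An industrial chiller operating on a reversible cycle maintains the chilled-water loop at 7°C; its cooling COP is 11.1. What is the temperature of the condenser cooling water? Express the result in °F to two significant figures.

90 °F

COP_R = T_C/(T_H − T_C) gives T_H − T_C = T_C/COP.
With T_C = 280.15 K, T_H = 280.15 × (1 + 1/11.1) = 305.39 K.
Converting, 305.39 K = 90.03°F.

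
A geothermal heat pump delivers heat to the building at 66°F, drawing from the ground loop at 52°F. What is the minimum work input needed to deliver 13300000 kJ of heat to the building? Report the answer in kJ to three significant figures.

354000 kJ

In absolute terms T_C = 284.26 K and T_H = 292.04 K, so ΔT = 7.778 K.
The reversible limit is COP_HP = T_H/ΔT = 37.55, so W_min = Q_H/COP = Q_H·ΔT/T_H.
W_min = 13300000 × 7.778/292.04 = 354200 kJ.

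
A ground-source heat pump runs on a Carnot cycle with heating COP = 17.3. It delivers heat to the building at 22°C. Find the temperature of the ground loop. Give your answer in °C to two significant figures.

4.9 °C

COP_HP = T_H/(T_H − T_C) gives T_H − T_C = T_H/COP.
With T_H = 295.15 K, T_C = 295.15 × (1 − 1/17.3) = 278.09 K.
Converting, 278.09 K = 4.94°C.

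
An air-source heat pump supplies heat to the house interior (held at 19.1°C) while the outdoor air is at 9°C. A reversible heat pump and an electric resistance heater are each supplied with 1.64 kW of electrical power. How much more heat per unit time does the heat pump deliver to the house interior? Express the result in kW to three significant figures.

In absolute terms T_C = 282.15 K and T_H = 292.25 K, so ΔT = 10.10 K.
COP_Carnot = T_H/ΔT = 292.25/10.10 = 28.94.
The heat pump delivers Q̇_H = COP × Ẇ = 47.45 kW; the resistance heater delivers Ẇ = 1.640 kW.
Extra = (COP − 1)·Ẇ = 45.81 kW.

45.8 kW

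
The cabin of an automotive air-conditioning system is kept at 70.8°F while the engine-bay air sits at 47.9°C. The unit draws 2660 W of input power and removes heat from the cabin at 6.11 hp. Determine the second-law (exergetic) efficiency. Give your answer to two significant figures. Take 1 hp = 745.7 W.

Converting, Q̇_C = 6.110 hp = 4556 W, so COP_actual = Q̇_C/Ẇ = 4556/2660 = 1.713.
In absolute terms T_C = 294.71 K and T_H = 321.05 K, so ΔT = 26.34 K.
COP_Carnot = T_C/ΔT = 294.71/26.34 = 11.19.
η_II = COP_actual/COP_Carnot = 1.713/11.19 = 0.1531.

0.15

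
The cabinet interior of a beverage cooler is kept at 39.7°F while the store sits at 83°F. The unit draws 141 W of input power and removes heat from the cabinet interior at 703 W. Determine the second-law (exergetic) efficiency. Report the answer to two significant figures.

COP_actual = Q̇_C/Ẇ = 703.0/141.0 = 4.986.
In absolute terms T_C = 277.43 K and T_H = 301.48 K, so ΔT = 24.06 K.
COP_Carnot = T_C/ΔT = 277.43/24.06 = 11.53.
η_II = COP_actual/COP_Carnot = 4.986/11.53 = 0.4323.

0.43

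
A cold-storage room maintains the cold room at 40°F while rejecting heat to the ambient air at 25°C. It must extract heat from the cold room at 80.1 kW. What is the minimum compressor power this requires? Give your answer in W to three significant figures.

In absolute terms T_C = 277.59 K and T_H = 298.15 K, so ΔT = 20.56 K.
COP_Carnot = T_C/ΔT = 277.59/20.56 = 13.50.
Ẇ_min = Q̇/COP_Carnot = 80.10/13.50 = 5.931 kW = 5931 W.

5930 W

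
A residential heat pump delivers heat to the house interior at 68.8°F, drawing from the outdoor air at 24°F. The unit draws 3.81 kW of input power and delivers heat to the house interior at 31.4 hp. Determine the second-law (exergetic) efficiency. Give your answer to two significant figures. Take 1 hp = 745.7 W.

Converting, Q̇_H = 31.40 hp = 23.41 kW, so COP_actual = Q̇_H/Ẇ = 23.41/3.810 = 6.146.
In absolute terms T_C = 268.71 K and T_H = 293.59 K, so ΔT = 24.89 K.
COP_Carnot = T_H/ΔT = 293.59/24.89 = 11.80.
η_II = COP_actual/COP_Carnot = 6.146/11.80 = 0.5210.

0.52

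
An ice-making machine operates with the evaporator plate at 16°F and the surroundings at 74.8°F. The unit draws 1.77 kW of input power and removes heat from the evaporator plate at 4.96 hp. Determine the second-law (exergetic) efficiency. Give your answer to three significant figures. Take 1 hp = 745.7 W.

0.258

Converting, Q̇_C = 4.960 hp = 3.699 kW, so COP_actual = Q̇_C/Ẇ = 3.699/1.770 = 2.090.
In absolute terms T_C = 264.26 K and T_H = 296.93 K, so ΔT = 32.67 K.
COP_Carnot = T_C/ΔT = 264.26/32.67 = 8.090.
η_II = COP_actual/COP_Carnot = 2.090/8.090 = 0.2583.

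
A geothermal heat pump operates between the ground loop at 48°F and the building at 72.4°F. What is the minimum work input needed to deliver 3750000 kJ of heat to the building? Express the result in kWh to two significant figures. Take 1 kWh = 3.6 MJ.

48 kWh

In absolute terms T_C = 282.04 K and T_H = 295.59 K, so ΔT = 13.56 K.
The reversible limit is COP_HP = T_H/ΔT = 21.81, so W_min = Q_H/COP = Q_H·ΔT/T_H.
W_min = 3750000 × 13.56/295.59 = 172000 kJ = 47.77 kWh.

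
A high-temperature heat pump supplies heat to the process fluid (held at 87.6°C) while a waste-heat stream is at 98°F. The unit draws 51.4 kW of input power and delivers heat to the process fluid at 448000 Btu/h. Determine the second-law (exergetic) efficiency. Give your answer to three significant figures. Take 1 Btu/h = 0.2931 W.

0.361

Converting, Q̇_H = 448000 Btu/h = 131.3 kW, so COP_actual = Q̇_H/Ẇ = 131.3/51.40 = 2.555.
In absolute terms T_C = 309.82 K and T_H = 360.75 K, so ΔT = 50.93 K.
COP_Carnot = T_H/ΔT = 360.75/50.93 = 7.083.
η_II = COP_actual/COP_Carnot = 2.555/7.083 = 0.3607.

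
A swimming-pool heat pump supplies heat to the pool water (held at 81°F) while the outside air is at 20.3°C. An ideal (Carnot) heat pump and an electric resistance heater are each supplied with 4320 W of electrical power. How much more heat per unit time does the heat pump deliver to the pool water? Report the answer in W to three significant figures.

In absolute terms T_C = 293.45 K and T_H = 300.37 K, so ΔT = 6.922 K.
COP_Carnot = T_H/ΔT = 300.37/6.922 = 43.39.
The heat pump delivers Q̇_H = COP × Ẇ = 187500 W; the resistance heater delivers Ẇ = 4320 W.
Extra = (COP − 1)·Ẇ = 183100 W.

183000 W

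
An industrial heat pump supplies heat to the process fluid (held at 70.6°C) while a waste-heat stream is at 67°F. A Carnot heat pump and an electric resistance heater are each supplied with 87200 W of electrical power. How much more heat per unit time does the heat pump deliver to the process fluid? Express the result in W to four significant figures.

In absolute terms T_C = 292.59 K and T_H = 343.75 K, so ΔT = 51.16 K.
COP_Carnot = T_H/ΔT = 343.75/51.16 = 6.720.
The heat pump delivers Q̇_H = COP × Ẇ = 586000 W; the resistance heater delivers Ẇ = 87200 W.
Extra = (COP − 1)·Ẇ = 498800 W.

498800 W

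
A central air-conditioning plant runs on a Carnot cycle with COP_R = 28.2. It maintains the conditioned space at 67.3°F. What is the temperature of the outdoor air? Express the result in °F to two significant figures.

COP_R = T_C/(T_H − T_C) gives T_H − T_C = T_C/COP.
With T_C = 292.76 K, T_H = 292.76 × (1 + 1/28.2) = 303.14 K.
Converting, 303.14 K = 85.99°F.

86 °F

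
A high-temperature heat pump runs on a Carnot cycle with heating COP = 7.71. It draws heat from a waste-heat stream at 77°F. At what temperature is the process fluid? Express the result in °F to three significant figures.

157 °F

COP_HP = T_H/(T_H − T_C) rearranges to T_H = COP·T_C/(COP − 1).
With T_C = 298.15 K, T_H = 7.71 × 298.15/6.710 = 342.58 K.
Converting, 342.58 K = 156.98°F.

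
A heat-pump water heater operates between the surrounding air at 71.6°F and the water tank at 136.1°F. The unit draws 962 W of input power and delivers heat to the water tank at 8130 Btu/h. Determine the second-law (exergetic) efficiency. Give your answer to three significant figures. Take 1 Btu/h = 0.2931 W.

Converting, Q̇_H = 8130 Btu/h = 2383 W, so COP_actual = Q̇_H/Ẇ = 2383/962.0 = 2.477.
In absolute terms T_C = 295.15 K and T_H = 330.98 K, so ΔT = 35.83 K.
COP_Carnot = T_H/ΔT = 330.98/35.83 = 9.237.
η_II = COP_actual/COP_Carnot = 2.477/9.237 = 0.2682.

0.268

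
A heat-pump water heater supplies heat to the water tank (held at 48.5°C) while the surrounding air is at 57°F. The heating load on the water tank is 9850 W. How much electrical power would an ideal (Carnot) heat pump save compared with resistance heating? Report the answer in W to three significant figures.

In absolute terms T_C = 287.04 K and T_H = 321.65 K, so ΔT = 34.61 K.
COP_Carnot = T_H/ΔT = 321.65/34.61 = 9.293.
Resistance heating needs Ẇ_res = Q̇_H = 9850 W; the reversible heat pump needs only Ẇ_hp = Q̇_H/COP = 1060 W.
Saving = 9850 − 1060 = 8790 W.

8790 W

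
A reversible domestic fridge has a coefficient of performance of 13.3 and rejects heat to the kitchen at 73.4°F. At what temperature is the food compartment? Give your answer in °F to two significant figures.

36 °F

For a Carnot refrigerator COP_R = T_C/(T_H − T_C), so T_C = COP·T_H/(1 + COP).
With T_H = 296.15 K, T_C = 13.3 × 296.15/14.30 = 275.44 K.
Converting, 275.44 K = 36.12°F.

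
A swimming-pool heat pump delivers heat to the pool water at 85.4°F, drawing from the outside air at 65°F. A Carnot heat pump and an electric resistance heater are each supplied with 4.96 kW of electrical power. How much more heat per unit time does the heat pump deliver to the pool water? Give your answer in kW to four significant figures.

In absolute terms T_C = 291.48 K and T_H = 302.82 K, so ΔT = 11.33 K.
COP_Carnot = T_H/ΔT = 302.82/11.33 = 26.72.
The heat pump delivers Q̇_H = COP × Ẇ = 132.5 kW; the resistance heater delivers Ẇ = 4.960 kW.
Extra = (COP − 1)·Ẇ = 127.6 kW.

127.6 kW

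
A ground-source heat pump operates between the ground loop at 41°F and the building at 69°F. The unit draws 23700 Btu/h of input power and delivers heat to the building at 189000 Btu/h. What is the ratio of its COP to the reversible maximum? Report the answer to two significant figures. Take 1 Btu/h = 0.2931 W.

COP_actual = Q̇_H/Ẇ = 189000/23700 = 7.975.
In absolute terms T_C = 278.15 K and T_H = 293.71 K, so ΔT = 15.56 K.
COP_Carnot = T_H/ΔT = 293.71/15.56 = 18.88.
η_II = COP_actual/COP_Carnot = 7.975/18.88 = 0.4224.

0.42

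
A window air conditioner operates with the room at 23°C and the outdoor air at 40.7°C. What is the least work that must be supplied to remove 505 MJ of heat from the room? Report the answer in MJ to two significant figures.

In absolute terms T_C = 296.15 K and T_H = 313.85 K, so ΔT = 17.70 K.
The reversible limit is COP_R = T_C/ΔT = 16.73, so W_min = Q_C/COP = Q_C·ΔT/T_C.
W_min = 505.0 × 17.70/296.15 = 30.18 MJ.

30 MJ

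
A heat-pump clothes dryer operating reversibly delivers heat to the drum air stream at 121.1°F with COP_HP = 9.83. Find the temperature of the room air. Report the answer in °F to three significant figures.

62.0 °F

COP_HP = T_H/(T_H − T_C) gives T_H − T_C = T_H/COP.
With T_H = 322.65 K, T_C = 322.65 × (1 − 1/9.83) = 289.83 K.
Converting, 289.83 K = 62.02°F.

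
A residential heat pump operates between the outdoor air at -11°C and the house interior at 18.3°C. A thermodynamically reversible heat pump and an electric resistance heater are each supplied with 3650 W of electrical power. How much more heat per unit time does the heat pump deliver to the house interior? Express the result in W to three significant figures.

In absolute terms T_C = 262.15 K and T_H = 291.45 K, so ΔT = 29.30 K.
COP_Carnot = T_H/ΔT = 291.45/29.30 = 9.947.
The heat pump delivers Q̇_H = COP × Ẇ = 36310 W; the resistance heater delivers Ẇ = 3650 W.
Extra = (COP − 1)·Ẇ = 32660 W.

32700 W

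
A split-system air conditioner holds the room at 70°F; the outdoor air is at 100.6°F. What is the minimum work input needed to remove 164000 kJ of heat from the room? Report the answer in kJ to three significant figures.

In absolute terms T_C = 294.26 K and T_H = 311.26 K, so ΔT = 17.00 K.
The reversible limit is COP_R = T_C/ΔT = 17.31, so W_min = Q_C/COP = Q_C·ΔT/T_C.
W_min = 164000 × 17.00/294.26 = 9475 kJ.

9470 kJ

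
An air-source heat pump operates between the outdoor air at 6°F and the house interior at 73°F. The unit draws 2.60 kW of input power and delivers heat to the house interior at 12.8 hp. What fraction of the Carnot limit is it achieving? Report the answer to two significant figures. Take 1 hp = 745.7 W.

0.46

Converting, Q̇_H = 12.80 hp = 9.545 kW, so COP_actual = Q̇_H/Ẇ = 9.545/2.600 = 3.671.
In absolute terms T_C = 258.71 K and T_H = 295.93 K, so ΔT = 37.22 K.
COP_Carnot = T_H/ΔT = 295.93/37.22 = 7.950.
η_II = COP_actual/COP_Carnot = 3.671/7.950 = 0.4618.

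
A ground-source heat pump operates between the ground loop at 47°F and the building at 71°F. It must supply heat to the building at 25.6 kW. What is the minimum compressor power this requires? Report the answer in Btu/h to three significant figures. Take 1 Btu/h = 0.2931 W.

3950 Btu/h

In absolute terms T_C = 281.48 K and T_H = 294.82 K, so ΔT = 13.33 K.
COP_Carnot = T_H/ΔT = 294.82/13.33 = 22.11.
Ẇ_min = Q̇/COP_Carnot = 25.60/22.11 = 1.158 kW = 3950 Btu/h.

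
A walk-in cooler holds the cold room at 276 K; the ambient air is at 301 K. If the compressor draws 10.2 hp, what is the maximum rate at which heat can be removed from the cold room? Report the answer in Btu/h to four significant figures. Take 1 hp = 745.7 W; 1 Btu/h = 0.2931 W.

The reservoir spacing is ΔT = 301 − 276 = 25.00 K.
COP_Carnot = T_C/ΔT = 276.00/25.00 = 11.04.
Q̇_max = COP_Carnot × Ẇ = 11.04 × 10.20 hp = 112.6 hp = 286500 Btu/h.

286500 Btu/h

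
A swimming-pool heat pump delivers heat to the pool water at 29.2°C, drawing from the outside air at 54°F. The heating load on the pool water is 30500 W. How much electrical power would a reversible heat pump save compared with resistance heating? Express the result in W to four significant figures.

28790 W

In absolute terms T_C = 285.37 K and T_H = 302.35 K, so ΔT = 16.98 K.
COP_Carnot = T_H/ΔT = 302.35/16.98 = 17.81.
Resistance heating needs Ẇ_res = Q̇_H = 30500 W; the reversible heat pump needs only Ẇ_hp = Q̇_H/COP = 1713 W.
Saving = 30500 − 1713 = 28790 W.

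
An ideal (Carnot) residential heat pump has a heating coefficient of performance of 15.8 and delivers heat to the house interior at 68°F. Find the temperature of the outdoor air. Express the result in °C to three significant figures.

COP_HP = T_H/(T_H − T_C) gives T_H − T_C = T_H/COP.
With T_H = 293.15 K, T_C = 293.15 × (1 − 1/15.8) = 274.60 K.
Converting, 274.60 K = 1.45°C.

1.45 °C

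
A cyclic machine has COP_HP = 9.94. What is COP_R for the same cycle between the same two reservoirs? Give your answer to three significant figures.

8.94

Since Q_H = Q_C + W for any cycle, COP_R = Q_C/W = Q_H/W − 1.
COP_R = 9.94 − 1 = 8.94.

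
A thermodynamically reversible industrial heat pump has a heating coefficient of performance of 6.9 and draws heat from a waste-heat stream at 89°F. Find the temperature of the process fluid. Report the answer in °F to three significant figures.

COP_HP = T_H/(T_H − T_C) rearranges to T_H = COP·T_C/(COP − 1).
With T_C = 304.82 K, T_H = 6.9 × 304.82/5.900 = 356.48 K.
Converting, 356.48 K = 181.99°F.

182 °F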